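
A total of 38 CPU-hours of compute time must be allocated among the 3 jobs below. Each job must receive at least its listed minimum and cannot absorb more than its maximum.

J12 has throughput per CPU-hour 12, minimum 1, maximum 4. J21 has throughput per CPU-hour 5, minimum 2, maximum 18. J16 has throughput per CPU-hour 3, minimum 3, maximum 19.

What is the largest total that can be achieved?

Meeting every minimum uses 1+2+3 = 6 CPU-hours, leaving 32.
Rank by throughput per CPU-hour: J12 12 > J21 5 > J16 3.
J12 takes 3 more to reach its cap of 4 → 29 left.
Give J21 16 more to hit its cap of 18 → 13 left.
J16 has room for 16 more but only 13 remain, so it gets 16.
Total = 12×4 + 5×18 + 3×16 = 186.

186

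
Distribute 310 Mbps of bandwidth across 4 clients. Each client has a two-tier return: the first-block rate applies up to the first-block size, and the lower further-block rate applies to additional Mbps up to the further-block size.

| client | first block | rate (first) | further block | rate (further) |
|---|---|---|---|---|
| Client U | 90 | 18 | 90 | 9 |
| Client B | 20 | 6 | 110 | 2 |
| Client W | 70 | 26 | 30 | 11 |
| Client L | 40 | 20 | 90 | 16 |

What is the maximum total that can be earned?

5900

Order all 8 blocks by rate: Client W/tier1 26 > Client L/tier1 20 > Client U/tier1 18 > Client L/tier2 16 > Client W/tier2 11 > Client U/tier2 9 > Client B/tier1 6 > Client B/tier2 2.
Fill Client W tier1 block (70 at 26) ; 240 left.
Fill Client L tier1 block (40 at 20) ; 200 left.
Client U tier1 at 18: fill all 90 ; 110 left.
Client L tier2 at 16: fill all 90 ; 20 left.
20 remain; put them into Client W tier2 at 11.
Total = 26×70 + 20×40 + 18×90 + 16×90 + 11×20 = 5900.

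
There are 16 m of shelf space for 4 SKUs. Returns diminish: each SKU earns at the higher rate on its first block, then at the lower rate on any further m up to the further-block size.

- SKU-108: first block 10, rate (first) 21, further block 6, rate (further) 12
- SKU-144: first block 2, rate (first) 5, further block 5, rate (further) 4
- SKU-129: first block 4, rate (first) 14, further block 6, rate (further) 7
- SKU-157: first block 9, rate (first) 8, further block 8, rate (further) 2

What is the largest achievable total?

Order all 8 blocks by rate: SKU-108/T1 21 > SKU-129/T1 14 > SKU-108/T2 12 > SKU-157/T1 8 > SKU-129/T2 7 > SKU-144/T1 5 > SKU-144/T2 4 > SKU-157/T2 2.
SKU-108/T1 (21): +10 → 6 left.
SKU-129/T1 (14): +4 → 2 left.
SKU-108/T2: +2 of 6 at 12; pool empty.
Total = 21×10 + 14×4 + 12×2 = 290.

290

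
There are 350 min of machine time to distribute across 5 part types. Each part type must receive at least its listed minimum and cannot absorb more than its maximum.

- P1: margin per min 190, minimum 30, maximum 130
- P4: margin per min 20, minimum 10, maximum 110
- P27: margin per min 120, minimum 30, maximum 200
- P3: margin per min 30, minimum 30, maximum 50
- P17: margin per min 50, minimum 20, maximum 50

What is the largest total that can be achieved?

Meeting every minimum uses 30+10+30+30+20 = 120 min, leaving 230.
Rank by margin per min: P1 190 > P27 120 > P17 50 > P3 30 > P4 20.
Give P1 100 more to hit its cap of 130 → 130 left.
P27: +130 (room for 170) → 160. Pool exhausted.
Total = 190×130 + 20×10 + 120×160 + 30×30 + 50×20 = 46000.

46000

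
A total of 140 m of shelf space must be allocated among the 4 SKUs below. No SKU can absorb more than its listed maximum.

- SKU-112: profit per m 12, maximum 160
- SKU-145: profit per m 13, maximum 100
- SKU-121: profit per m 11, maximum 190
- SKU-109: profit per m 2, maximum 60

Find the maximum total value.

1780

Highest profit per m first: SKU-145 13 > SKU-112 12 > SKU-121 11 > SKU-109 2.
SKU-145 takes 100 to reach its cap of 100 ; 40 left.
SKU-112: +40 (room for 160) → 40. Pool exhausted.
Total = 12×40 + 13×100 = 1780.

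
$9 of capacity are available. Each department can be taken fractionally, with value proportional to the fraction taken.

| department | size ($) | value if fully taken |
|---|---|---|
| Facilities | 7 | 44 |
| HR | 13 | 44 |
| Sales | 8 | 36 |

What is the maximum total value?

53

Best value per unit of size first: Facilities 44/7≈6.29, Sales 36/8≈4.5, HR 44/13≈3.38.
Facilities: take in full, 7 $ for value 44 → 2 left.
Only 2 $ remain; take 2/8 of Sales for value 36×2/8 = 9.
Total value = 53.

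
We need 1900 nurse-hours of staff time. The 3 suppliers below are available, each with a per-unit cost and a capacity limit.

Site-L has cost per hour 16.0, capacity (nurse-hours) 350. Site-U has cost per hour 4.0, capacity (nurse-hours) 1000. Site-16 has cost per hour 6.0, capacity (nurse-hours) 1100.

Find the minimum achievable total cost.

Cheapest first:
Take 1000 from Site-U at 4.0 → need 900 more.
Take 900 from Site-16 at 6.0 to finish.
Site-L: unused.
Cost = 1000×4.0 + 900×6.0 = 9400.

9400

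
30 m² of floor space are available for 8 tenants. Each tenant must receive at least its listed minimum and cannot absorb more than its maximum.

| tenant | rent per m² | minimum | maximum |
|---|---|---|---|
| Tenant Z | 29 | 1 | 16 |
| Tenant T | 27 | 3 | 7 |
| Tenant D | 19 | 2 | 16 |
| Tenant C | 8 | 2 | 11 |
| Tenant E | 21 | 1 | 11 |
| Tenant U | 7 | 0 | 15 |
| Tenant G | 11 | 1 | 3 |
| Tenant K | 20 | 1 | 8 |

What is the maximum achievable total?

759

Meeting every minimum uses 1+3+2+2+1+0+1+1 = 11 m², leaving 19.
Highest rent per m² first: Tenant Z 29 > Tenant T 27 > Tenant E 21 > Tenant K 20 > Tenant D 19 > Tenant G 11 > Tenant C 8 > Tenant U 7.
Tenant Z takes 15 more to reach its cap of 16 → 4 left.
Tenant T: +4 to 7 (cap) → 0 left.
Total = 29×16 + 27×7 + 19×2 + 8×2 + 21×1 + 11×1 + 20×1 = 759.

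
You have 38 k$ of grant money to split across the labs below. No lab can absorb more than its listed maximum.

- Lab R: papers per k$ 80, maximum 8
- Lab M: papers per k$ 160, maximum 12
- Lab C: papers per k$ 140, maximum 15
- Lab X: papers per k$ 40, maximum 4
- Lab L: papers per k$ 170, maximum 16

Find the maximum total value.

Highest papers per k$ first: Lab L 170 > Lab M 160 > Lab C 140 > Lab R 80 > Lab X 40.
Give Lab L 16 to hit its cap of 16 ; 22 left.
Lab M: +12 to 12 (cap) ; 10 left.
Only 10 left; Lab C takes them to reach 10.
Total = 160×12 + 140×10 + 170×16 = 6040.

6040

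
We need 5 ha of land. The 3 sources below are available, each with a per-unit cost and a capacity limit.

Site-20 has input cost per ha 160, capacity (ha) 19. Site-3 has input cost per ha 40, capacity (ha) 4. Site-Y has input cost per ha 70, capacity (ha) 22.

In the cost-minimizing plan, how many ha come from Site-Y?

Fill from the cheapest source first.
Site-3 (40): use full 4 — 1 ha to go.
Site-Y (70): take the remaining 1 — done.
Site-20: unused.

1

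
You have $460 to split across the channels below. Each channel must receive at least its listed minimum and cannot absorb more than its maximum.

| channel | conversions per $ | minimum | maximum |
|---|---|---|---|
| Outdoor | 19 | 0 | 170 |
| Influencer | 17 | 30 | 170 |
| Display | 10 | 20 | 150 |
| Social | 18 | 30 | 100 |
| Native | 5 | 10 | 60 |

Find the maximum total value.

8000

Meeting every minimum uses 0+30+20+30+10 = 90 $, leaving 370.
Highest conversions per $ first: Outdoor 19 > Social 18 > Influencer 17 > Display 10 > Native 5.
Outdoor: +170 to 170 (cap) → 200 left.
Social takes 70 more to reach its cap of 100 → 130 left.
Influencer has room for 140 more but only 130 remain, so it gets 160.
Total = 19×170 + 17×160 + 10×20 + 18×100 + 5×10 = 8000.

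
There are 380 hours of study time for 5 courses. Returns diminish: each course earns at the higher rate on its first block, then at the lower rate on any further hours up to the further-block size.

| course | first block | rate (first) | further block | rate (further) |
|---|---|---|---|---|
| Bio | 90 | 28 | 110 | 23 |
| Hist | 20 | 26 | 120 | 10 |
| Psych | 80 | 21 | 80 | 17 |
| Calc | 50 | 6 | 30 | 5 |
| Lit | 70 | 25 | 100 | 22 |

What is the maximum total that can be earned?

Treat each block as its own option and order by rate: Bio/first 28 > Hist/first 26 > Lit/first 25 > Bio/second 23 > Lit/second 22 > Psych/first 21 > Psych/second 17 > Hist/second 10 > Calc/first 6 > Calc/second 5.
Bio first at 28: fill all 90 ; 290 left.
Hist first at 26: fill all 20 ; 270 left.
Fill Lit first block (70 at 25) ; 200 left.
Fill Bio second block (110 at 23) ; 90 left.
Lit second at 22: only 90 left, fill 90.
Total = 28×90 + 26×20 + 25×70 + 23×110 + 22×90 = 9300.

9300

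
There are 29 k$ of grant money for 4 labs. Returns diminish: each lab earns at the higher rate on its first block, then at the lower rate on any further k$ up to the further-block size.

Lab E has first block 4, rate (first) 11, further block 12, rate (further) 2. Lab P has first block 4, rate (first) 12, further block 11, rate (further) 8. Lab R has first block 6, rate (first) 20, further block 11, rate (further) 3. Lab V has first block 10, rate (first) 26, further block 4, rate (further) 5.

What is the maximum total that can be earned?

Order all 8 blocks by rate: Lab V/T1 26 > Lab R/T1 20 > Lab P/T1 12 > Lab E/T1 11 > Lab P/T2 8 > Lab V/T2 5 > Lab R/T2 3 > Lab E/T2 2.
Lab V/T1 (26): +10 ; 19 left.
Lab R T1 at 20: fill all 6 ; 13 left.
Fill Lab P T1 block (4 at 12) ; 9 left.
Lab E/T1 (11): +4 ; 5 left.
5 remain; put them into Lab P T2 at 8.
Total = 26×10 + 20×6 + 12×4 + 11×4 + 8×5 = 512.

512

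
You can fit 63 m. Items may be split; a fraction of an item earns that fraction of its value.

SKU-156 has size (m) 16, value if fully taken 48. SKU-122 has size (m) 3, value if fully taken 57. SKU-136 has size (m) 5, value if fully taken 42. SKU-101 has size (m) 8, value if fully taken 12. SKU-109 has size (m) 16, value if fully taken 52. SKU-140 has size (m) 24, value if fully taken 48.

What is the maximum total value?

Best value per unit of size first: SKU-122 57/3≈19, SKU-136 42/5≈8.4, SKU-109 52/16≈3.25, SKU-156 48/16≈3, SKU-140 48/24≈2, SKU-101 12/8≈1.5.
Take all of SKU-122 (3 m, value 57) — 60 m left.
Take all of SKU-136 (5 m, value 42) — 55 m left.
SKU-109: take in full, 16 m for value 52 — 39 left.
SKU-156: take in full, 16 m for value 48 — 23 left.
Fill the last 23 m with part of SKU-140: 23/24 of it earns 46.
Total value = 245.

245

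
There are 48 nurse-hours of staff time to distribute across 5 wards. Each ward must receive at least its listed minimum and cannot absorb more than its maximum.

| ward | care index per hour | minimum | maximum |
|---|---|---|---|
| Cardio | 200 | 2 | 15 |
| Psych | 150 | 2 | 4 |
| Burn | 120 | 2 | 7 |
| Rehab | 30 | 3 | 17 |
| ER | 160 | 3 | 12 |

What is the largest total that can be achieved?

6660

Meeting every minimum uses 2+2+2+3+3 = 12 nurse-hours, leaving 36.
Rank by care index per hour: Cardio 200 > ER 160 > Psych 150 > Burn 120 > Rehab 30.
Cardio: +13 to 15 (cap) — 23 left.
ER: +9 to 12 (cap) — 14 left.
Psych takes 2 more to reach its cap of 4 — 12 left.
Give Burn 5 more to hit its cap of 7 — 7 left.
Only 7 left; Rehab takes them to reach 10.
Total = 200×15 + 150×4 + 120×7 + 30×10 + 160×12 = 6660.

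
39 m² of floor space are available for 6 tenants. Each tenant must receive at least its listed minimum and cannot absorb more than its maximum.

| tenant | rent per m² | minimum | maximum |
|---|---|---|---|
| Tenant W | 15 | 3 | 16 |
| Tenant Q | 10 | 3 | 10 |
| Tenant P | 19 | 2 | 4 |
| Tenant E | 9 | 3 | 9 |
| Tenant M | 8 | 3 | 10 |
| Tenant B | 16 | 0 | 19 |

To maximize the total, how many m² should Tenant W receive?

7

Meeting every minimum uses 3+3+2+3+3+0 = 14 m², leaving 25.
Rank by rent per m²: Tenant P 19 > Tenant B 16 > Tenant W 15 > Tenant Q 10 > Tenant E 9 > Tenant M 8.
Tenant P takes 2 more to reach its cap of 4 ; 23 left.
Tenant B: +19 to 19 (cap) ; 4 left.
Tenant W: +4 (room for 13) → 7. Pool exhausted.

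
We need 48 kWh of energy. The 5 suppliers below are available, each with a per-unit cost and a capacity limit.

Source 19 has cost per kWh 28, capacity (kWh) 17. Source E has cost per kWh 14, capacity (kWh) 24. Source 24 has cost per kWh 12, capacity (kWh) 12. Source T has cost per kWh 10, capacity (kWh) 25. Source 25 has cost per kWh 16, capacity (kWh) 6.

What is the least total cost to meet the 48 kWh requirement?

548

Use suppliers in increasing cost order.
Source T (10): use full 25 — 23 kWh to go.
Source 24 (12): use full 12 — 11 kWh to go.
Source E at 14: take 11 of its 24 — requirement met.
Source 25, Source 19: unused.
Cost = 25×10 + 12×12 + 11×14 = 548.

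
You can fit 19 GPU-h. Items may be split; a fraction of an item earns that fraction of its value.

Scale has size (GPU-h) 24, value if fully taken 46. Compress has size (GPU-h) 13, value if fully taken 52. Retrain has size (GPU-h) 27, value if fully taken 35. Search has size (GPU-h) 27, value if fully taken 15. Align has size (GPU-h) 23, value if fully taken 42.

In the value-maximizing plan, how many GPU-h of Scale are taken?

6

Best value per unit of size first: Compress 52/13≈4, Scale 46/24≈1.92, Align 42/23≈1.83, Retrain 35/27≈1.3, Search 15/27≈0.556.
All 13 GPU-h of Compress fit (value 52) ; 6 remain.
Fill the last 6 GPU-h with part of Scale: 6/24 of it earns 11.5.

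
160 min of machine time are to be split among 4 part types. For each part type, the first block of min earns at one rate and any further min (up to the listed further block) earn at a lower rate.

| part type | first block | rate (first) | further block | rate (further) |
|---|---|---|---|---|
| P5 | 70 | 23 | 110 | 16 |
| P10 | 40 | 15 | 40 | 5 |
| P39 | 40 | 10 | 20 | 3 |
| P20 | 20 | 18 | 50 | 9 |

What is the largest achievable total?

Rank every tier by rate: P5/T1 23 > P20/T1 18 > P5/T2 16 > P10/T1 15 > P39/T1 10 > P20/T2 9 > P10/T2 5 > P39/T2 3.
P5/T1 (23): +70 — 90 left.
P20/T1 (18): +20 — 70 left.
P5 T2 at 16: only 70 left, fill 70.
Total = 23×70 + 18×20 + 16×70 = 3090.

3090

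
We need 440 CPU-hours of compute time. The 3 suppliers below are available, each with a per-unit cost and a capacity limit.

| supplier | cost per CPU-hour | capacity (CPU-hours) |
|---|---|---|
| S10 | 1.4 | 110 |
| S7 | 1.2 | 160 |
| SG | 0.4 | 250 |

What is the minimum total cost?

Fill from the cheapest supplier first.
SG at 0.4: take all 250 CPU-hours — 190 still needed.
S7 at 1.2: take all 160 CPU-hours — 30 still needed.
S10 (1.4): take the remaining 30 — done.
Cost = 250×0.4 + 160×1.2 + 30×1.4 = 334.

334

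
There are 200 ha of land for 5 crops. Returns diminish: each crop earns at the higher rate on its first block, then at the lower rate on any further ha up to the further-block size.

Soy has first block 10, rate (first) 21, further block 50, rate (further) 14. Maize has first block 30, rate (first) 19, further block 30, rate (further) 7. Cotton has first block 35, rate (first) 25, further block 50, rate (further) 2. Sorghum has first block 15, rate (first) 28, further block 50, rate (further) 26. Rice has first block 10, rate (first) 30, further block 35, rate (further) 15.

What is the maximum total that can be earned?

4410

Treat each block as its own option and order by rate: Rice/T1 30 > Sorghum/T1 28 > Sorghum/T2 26 > Cotton/T1 25 > Soy/T1 21 > Maize/T1 19 > Rice/T2 15 > Soy/T2 14 > Maize/T2 7 > Cotton/T2 2.
Fill Rice T1 block (10 at 30) — 190 left.
Fill Sorghum T1 block (15 at 28) — 175 left.
Sorghum T2 at 26: fill all 50 — 125 left.
Cotton T1 at 25: fill all 35 — 90 left.
Fill Soy T1 block (10 at 21) — 80 left.
Fill Maize T1 block (30 at 19) — 50 left.
Rice T2 at 15: fill all 35 — 15 left.
Soy/T2: +15 of 50 at 14; pool empty.
Total = 30×10 + 28×15 + 26×50 + 25×35 + 21×10 + 19×30 + 15×35 + 14×15 = 4410.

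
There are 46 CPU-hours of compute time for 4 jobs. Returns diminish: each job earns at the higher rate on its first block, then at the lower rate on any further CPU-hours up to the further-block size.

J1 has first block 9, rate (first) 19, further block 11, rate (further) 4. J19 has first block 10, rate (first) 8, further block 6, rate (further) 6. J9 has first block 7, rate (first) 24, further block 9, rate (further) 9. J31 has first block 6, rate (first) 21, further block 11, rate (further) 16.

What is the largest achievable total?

Rank every tier by rate: J9/T1 24 > J31/T1 21 > J1/T1 19 > J31/T2 16 > J9/T2 9 > J19/T1 8 > J19/T2 6 > J1/T2 4.
Fill J9 T1 block (7 at 24) ; 39 left.
Fill J31 T1 block (6 at 21) ; 33 left.
Fill J1 T1 block (9 at 19) ; 24 left.
J31/T2 (16): +11 ; 13 left.
J9/T2 (9): +9 ; 4 left.
J19/T1: +4 of 10 at 8; pool empty.
Total = 24×7 + 21×6 + 19×9 + 16×11 + 9×9 + 8×4 = 754.

754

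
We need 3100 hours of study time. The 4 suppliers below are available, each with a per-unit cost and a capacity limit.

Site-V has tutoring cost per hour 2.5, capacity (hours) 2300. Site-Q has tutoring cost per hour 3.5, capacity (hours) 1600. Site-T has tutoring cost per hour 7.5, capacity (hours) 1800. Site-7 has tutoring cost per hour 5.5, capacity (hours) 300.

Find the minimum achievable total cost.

8550

Fill from the cheapest supplier first.
Site-V (2.5): use full 2300 → 800 hours to go.
Take 800 from Site-Q at 3.5 to finish.
Site-7, Site-T: unused.
Cost = 2300×2.5 + 800×3.5 = 8550.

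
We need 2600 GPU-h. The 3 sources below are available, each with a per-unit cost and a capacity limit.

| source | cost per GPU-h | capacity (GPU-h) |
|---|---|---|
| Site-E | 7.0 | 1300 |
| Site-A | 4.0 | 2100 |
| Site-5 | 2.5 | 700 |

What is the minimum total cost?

9350

Cheapest first:
Site-5 at 2.5: take all 700 GPU-h ; 1900 still needed.
Site-A at 4.0: take 1900 of its 2100 ; requirement met.
Site-E: unused.
Cost = 700×2.5 + 1900×4.0 = 9350.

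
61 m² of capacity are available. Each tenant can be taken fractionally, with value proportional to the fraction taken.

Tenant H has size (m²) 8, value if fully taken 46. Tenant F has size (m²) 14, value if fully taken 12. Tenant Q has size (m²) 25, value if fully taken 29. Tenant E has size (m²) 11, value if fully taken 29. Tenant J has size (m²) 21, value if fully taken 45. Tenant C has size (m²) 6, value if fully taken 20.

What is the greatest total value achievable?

157.4

Sort by value density: Tenant H 46/8≈5.75, Tenant C 20/6≈3.33, Tenant E 29/11≈2.64, Tenant J 45/21≈2.14, Tenant Q 29/25≈1.16, Tenant F 12/14≈0.857.
Tenant H: take in full, 8 m² for value 46 → 53 left.
Take all of Tenant C (6 m², value 20) → 47 m² left.
All 11 m² of Tenant E fit (value 29) → 36 remain.
Tenant J: take in full, 21 m² for value 45 → 15 left.
Only 15 m² remain; take 15/25 of Tenant Q for value 29×15/25 = 17.4.
Total value = 157.4.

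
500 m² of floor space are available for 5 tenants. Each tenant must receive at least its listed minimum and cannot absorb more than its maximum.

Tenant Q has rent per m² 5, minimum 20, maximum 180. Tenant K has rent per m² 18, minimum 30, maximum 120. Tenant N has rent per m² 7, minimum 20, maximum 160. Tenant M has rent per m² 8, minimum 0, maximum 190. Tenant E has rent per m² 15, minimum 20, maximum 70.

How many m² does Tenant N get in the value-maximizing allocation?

Meeting every minimum uses 20+30+20+0+20 = 90 m², leaving 410.
Rank by rent per m²: Tenant K 18 > Tenant E 15 > Tenant M 8 > Tenant N 7 > Tenant Q 5.
Tenant K: +90 to 120 (cap) → 320 left.
Tenant E takes 50 more to reach its cap of 70 → 270 left.
Tenant M: +190 to 190 (cap) → 80 left.
Only 80 left; Tenant N takes them to reach 100.

100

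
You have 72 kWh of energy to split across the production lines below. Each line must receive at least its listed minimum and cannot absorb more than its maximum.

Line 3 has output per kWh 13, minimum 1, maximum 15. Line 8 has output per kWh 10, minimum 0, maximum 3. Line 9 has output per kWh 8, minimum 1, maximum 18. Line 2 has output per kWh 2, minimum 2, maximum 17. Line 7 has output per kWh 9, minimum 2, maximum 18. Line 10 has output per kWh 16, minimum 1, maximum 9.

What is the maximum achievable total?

Meeting every minimum uses 1+0+1+2+2+1 = 7 kWh, leaving 65.
Rank by output per kWh: Line 10 16 > Line 3 13 > Line 8 10 > Line 7 9 > Line 9 8 > Line 2 2.
Line 10: +8 to 9 (cap) → 57 left.
Line 3 takes 14 more to reach its cap of 15 → 43 left.
Line 8: +3 to 3 (cap) → 40 left.
Line 7: +16 to 18 (cap) → 24 left.
Line 9 takes 17 more to reach its cap of 18 → 7 left.
Only 7 left; Line 2 takes them to reach 9.
Total = 13×15 + 10×3 + 8×18 + 2×9 + 9×18 + 16×9 = 693.

693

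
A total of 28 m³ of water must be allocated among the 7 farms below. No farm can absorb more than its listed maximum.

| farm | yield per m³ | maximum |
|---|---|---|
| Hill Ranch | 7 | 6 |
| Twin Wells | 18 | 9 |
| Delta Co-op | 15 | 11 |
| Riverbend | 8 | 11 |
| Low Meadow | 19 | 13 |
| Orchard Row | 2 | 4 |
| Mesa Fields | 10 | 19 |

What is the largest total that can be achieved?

499

Highest yield per m³ first: Low Meadow 19 > Twin Wells 18 > Delta Co-op 15 > Mesa Fields 10 > Riverbend 8 > Hill Ranch 7 > Orchard Row 2.
Low Meadow takes 13 to reach its cap of 13 → 15 left.
Give Twin Wells 9 to hit its cap of 9 → 6 left.
Delta Co-op has room for 11 but only 6 remain, so it gets 6.
Total = 18×9 + 15×6 + 19×13 = 499.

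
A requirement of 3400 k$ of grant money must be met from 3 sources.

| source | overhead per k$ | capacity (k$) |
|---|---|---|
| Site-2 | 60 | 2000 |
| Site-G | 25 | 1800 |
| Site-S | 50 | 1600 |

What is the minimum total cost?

Cheapest first:
Take 1800 from Site-G at 25 ; need 1600 more.
Site-S (50): use full 1600 ; 0 k$ to go.
Site-2: unused.
Cost = 1800×25 + 1600×50 = 125000.

125000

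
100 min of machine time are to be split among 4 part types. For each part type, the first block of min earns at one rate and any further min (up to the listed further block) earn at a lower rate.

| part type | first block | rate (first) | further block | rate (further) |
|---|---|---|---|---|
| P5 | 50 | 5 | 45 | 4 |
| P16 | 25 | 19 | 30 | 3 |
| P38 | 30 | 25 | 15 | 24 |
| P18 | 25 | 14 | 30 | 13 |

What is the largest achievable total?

Rank every tier by rate: P38/first 25 > P38/second 24 > P16/first 19 > P18/first 14 > P18/second 13 > P5/first 5 > P5/second 4 > P16/second 3.
Fill P38 first block (30 at 25) → 70 left.
P38 second at 24: fill all 15 → 55 left.
P16 first at 19: fill all 25 → 30 left.
P18/first (14): +25 → 5 left.
5 remain; put them into P18 second at 13.
Total = 25×30 + 24×15 + 19×25 + 14×25 + 13×5 = 2000.

2000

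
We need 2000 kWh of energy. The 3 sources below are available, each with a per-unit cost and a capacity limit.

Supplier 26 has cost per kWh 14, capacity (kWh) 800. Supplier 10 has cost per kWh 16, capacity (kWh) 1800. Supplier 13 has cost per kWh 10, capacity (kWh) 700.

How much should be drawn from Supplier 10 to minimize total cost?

500

Use sources in increasing cost order.
Supplier 13 (10): use full 700 → 1300 kWh to go.
Take 800 from Supplier 26 at 14 → need 500 more.
Supplier 10 (16): take the remaining 500 → done.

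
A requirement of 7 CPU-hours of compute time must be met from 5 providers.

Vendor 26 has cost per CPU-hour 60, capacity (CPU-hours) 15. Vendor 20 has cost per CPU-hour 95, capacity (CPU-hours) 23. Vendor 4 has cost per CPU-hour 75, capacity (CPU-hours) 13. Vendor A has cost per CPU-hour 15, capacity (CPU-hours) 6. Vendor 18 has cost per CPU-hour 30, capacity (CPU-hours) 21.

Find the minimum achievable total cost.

120

Fill from the cheapest provider first.
Take 6 from Vendor A at 15 — need 1 more.
Vendor 18 at 30: take 1 of its 21 — requirement met.
Vendor 26, Vendor 4, Vendor 20: unused.
Cost = 6×15 + 1×30 = 120.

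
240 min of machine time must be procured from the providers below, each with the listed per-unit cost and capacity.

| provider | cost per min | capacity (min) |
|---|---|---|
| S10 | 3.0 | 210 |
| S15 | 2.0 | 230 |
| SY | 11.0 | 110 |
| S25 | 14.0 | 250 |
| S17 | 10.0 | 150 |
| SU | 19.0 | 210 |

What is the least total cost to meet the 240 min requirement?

Cheapest first:
S15 at 2.0: take all 230 min — 10 still needed.
Take 10 from S10 at 3.0 to finish.
S17, SY, S25, SU: unused.
Cost = 230×2.0 + 10×3.0 = 490.

490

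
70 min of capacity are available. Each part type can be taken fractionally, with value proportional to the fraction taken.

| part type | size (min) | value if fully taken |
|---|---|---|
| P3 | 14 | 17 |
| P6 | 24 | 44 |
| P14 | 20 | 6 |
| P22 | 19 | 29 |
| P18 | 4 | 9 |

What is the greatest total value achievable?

101.7

Sort by value density: P18 9/4≈2.25, P6 44/24≈1.83, P22 29/19≈1.53, P3 17/14≈1.21, P14 6/20≈0.3.
P18: take in full, 4 min for value 9 ; 66 left.
P6: take in full, 24 min for value 44 ; 42 left.
Take all of P22 (19 min, value 29) ; 23 min left.
P3: take in full, 14 min for value 17 ; 9 left.
Fill the last 9 min with part of P14: 9/20 of it earns 2.7.
Total value = 101.7.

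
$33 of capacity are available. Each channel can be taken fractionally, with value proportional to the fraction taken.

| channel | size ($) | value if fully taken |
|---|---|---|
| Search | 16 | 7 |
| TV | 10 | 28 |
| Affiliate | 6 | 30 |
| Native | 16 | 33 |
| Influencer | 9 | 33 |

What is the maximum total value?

107.5

Best value per unit of size first: Affiliate 30/6≈5, Influencer 33/9≈3.67, TV 28/10≈2.8, Native 33/16≈2.06, Search 7/16≈0.438.
Take all of Affiliate (6 $, value 30) → 27 $ left.
All 9 $ of Influencer fit (value 33) → 18 remain.
All 10 $ of TV fit (value 28) → 8 remain.
Only 8 $ remain; take 8/16 of Native for value 33×8/16 = 16.5.
Total value = 107.5.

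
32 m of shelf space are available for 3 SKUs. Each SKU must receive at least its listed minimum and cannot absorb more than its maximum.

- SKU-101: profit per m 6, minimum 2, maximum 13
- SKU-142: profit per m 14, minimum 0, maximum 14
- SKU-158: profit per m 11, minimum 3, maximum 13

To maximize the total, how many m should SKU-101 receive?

Meeting every minimum uses 2+0+3 = 5 m, leaving 27.
Rank by profit per m: SKU-142 14 > SKU-158 11 > SKU-101 6.
SKU-142 takes 14 more to reach its cap of 14 → 13 left.
SKU-158: +10 to 13 (cap) → 3 left.
SKU-101: +3 (room for 11) → 5. Pool exhausted.

5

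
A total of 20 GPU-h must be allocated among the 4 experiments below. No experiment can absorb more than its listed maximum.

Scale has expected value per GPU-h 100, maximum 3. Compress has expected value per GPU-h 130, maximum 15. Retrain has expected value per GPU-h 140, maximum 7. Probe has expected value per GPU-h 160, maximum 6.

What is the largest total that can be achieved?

Rank by expected value per GPU-h: Probe 160 > Retrain 140 > Compress 130 > Scale 100.
Probe: +6 to 6 (cap) — 14 left.
Give Retrain 7 to hit its cap of 7 — 7 left.
Only 7 left; Compress takes them to reach 7.
Total = 130×7 + 140×7 + 160×6 = 2850.

2850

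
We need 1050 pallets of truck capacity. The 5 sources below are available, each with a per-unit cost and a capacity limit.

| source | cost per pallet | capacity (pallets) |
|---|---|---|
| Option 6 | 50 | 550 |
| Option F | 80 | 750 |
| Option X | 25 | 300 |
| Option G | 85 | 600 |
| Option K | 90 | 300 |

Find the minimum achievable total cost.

51000

Fill from the cheapest source first.
Option X (25): use full 300 — 750 pallets to go.
Option 6 at 50: take all 550 pallets — 200 still needed.
Option F at 80: take 200 of its 750 — requirement met.
Option G, Option K: unused.
Cost = 300×25 + 550×50 + 200×80 = 51000.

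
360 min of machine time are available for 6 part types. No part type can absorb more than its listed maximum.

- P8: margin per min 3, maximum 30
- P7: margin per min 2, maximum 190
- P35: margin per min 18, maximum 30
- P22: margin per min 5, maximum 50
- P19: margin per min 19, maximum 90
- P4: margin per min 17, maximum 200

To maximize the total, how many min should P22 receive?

40

Highest margin per min first: P19 19 > P35 18 > P4 17 > P22 5 > P8 3 > P7 2.
P19 takes 90 to reach its cap of 90 ; 270 left.
P35 takes 30 to reach its cap of 30 ; 240 left.
P4 takes 200 to reach its cap of 200 ; 40 left.
P22 has room for 50 but only 40 remain, so it gets 40.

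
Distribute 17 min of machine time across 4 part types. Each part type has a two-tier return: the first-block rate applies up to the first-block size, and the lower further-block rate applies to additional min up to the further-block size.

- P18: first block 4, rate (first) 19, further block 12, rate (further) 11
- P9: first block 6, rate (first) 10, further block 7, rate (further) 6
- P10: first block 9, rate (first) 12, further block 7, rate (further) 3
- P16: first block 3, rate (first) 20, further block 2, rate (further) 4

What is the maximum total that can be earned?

Treat each block as its own option and order by rate: P16/first 20 > P18/first 19 > P10/first 12 > P18/second 11 > P9/first 10 > P9/second 6 > P16/second 4 > P10/second 3.
Fill P16 first block (3 at 20) ; 14 left.
P18/first (19): +4 ; 10 left.
P10 first at 12: fill all 9 ; 1 left.
P18/second: +1 of 12 at 11; pool empty.
Total = 20×3 + 19×4 + 12×9 + 11×1 = 255.

255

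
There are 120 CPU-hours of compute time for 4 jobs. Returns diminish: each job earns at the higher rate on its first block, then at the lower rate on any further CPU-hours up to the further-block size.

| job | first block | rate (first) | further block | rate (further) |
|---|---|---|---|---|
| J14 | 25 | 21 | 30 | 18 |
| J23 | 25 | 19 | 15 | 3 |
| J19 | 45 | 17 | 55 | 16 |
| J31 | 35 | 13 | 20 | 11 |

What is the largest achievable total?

2220

Treat each block as its own option and order by rate: J14/T1 21 > J23/T1 19 > J14/T2 18 > J19/T1 17 > J19/T2 16 > J31/T1 13 > J31/T2 11 > J23/T2 3.
J14/T1 (21): +25 → 95 left.
J23 T1 at 19: fill all 25 → 70 left.
J14 T2 at 18: fill all 30 → 40 left.
40 remain; put them into J19 T1 at 17.
Total = 21×25 + 19×25 + 18×30 + 17×40 = 2220.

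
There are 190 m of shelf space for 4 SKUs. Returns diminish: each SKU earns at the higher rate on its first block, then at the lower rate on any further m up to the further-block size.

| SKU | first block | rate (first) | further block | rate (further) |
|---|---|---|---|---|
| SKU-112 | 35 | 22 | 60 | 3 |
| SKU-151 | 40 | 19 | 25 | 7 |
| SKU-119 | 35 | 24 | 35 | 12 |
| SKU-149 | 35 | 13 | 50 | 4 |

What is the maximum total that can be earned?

Order all 8 blocks by rate: SKU-119/first 24 > SKU-112/first 22 > SKU-151/first 19 > SKU-149/first 13 > SKU-119/second 12 > SKU-151/second 7 > SKU-149/second 4 > SKU-112/second 3.
SKU-119 first at 24: fill all 35 ; 155 left.
Fill SKU-112 first block (35 at 22) ; 120 left.
SKU-151/first (19): +40 ; 80 left.
SKU-149/first (13): +35 ; 45 left.
SKU-119/second (12): +35 ; 10 left.
SKU-151/second: +10 of 25 at 7; pool empty.
Total = 24×35 + 22×35 + 19×40 + 13×35 + 12×35 + 7×10 = 3315.

3315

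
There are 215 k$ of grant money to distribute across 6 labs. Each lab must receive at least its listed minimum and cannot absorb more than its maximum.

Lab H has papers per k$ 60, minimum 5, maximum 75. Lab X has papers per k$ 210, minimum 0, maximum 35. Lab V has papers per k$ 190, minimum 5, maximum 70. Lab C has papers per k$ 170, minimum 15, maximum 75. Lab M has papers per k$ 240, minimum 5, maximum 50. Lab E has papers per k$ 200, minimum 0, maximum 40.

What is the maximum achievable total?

Meeting every minimum uses 5+0+5+15+5+0 = 30 k$, leaving 185.
Order the labs by papers per k$: Lab M 240 > Lab X 210 > Lab E 200 > Lab V 190 > Lab C 170 > Lab H 60.
Lab M takes 45 more to reach its cap of 50 ; 140 left.
Lab X takes 35 more to reach its cap of 35 ; 105 left.
Lab E: +40 to 40 (cap) ; 65 left.
Lab V: +65 to 70 (cap) ; 0 left.
Total = 60×5 + 210×35 + 190×70 + 170×15 + 240×50 + 200×40 = 43500.

43500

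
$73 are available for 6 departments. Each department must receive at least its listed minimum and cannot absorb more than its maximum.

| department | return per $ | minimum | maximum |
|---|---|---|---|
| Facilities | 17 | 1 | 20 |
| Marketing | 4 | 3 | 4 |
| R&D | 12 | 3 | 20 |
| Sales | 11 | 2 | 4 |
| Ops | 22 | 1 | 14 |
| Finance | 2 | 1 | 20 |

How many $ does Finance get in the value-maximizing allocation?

11

Meeting every minimum uses 1+3+3+2+1+1 = 11 $, leaving 62.
Rank by return per $: Ops 22 > Facilities 17 > R&D 12 > Sales 11 > Marketing 4 > Finance 2.
Ops: +13 to 14 (cap) — 49 left.
Give Facilities 19 more to hit its cap of 20 — 30 left.
R&D: +17 to 20 (cap) — 13 left.
Sales: +2 to 4 (cap) — 11 left.
Give Marketing 1 more to hit its cap of 4 — 10 left.
Finance has room for 19 more but only 10 remain, so it gets 11.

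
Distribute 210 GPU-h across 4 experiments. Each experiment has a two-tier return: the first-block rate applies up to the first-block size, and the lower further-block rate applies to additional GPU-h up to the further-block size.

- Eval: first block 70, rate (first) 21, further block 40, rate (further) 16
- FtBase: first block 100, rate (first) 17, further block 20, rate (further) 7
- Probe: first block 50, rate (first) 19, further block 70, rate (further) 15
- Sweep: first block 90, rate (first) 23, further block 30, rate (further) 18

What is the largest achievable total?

Treat each block as its own option and order by rate: Sweep/tier1 23 > Eval/tier1 21 > Probe/tier1 19 > Sweep/tier2 18 > FtBase/tier1 17 > Eval/tier2 16 > Probe/tier2 15 > FtBase/tier2 7.
Sweep tier1 at 23: fill all 90 — 120 left.
Eval tier1 at 21: fill all 70 — 50 left.
Probe/tier1 (19): +50 — 0 left.
Total = 23×90 + 21×70 + 19×50 = 4490.

4490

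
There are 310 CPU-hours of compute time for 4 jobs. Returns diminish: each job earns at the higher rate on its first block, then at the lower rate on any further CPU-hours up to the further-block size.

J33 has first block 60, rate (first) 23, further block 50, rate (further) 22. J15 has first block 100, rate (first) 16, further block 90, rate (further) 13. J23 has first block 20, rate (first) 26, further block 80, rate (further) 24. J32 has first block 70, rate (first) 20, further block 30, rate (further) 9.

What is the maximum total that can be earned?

6800

Treat each block as its own option and order by rate: J23/tier1 26 > J23/tier2 24 > J33/tier1 23 > J33/tier2 22 > J32/tier1 20 > J15/tier1 16 > J15/tier2 13 > J32/tier2 9.
J23/tier1 (26): +20 — 290 left.
J23 tier2 at 24: fill all 80 — 210 left.
J33 tier1 at 23: fill all 60 — 150 left.
J33/tier2 (22): +50 — 100 left.
J32/tier1 (20): +70 — 30 left.
J15/tier1: +30 of 100 at 16; pool empty.
Total = 26×20 + 24×80 + 23×60 + 22×50 + 20×70 + 16×30 = 6800.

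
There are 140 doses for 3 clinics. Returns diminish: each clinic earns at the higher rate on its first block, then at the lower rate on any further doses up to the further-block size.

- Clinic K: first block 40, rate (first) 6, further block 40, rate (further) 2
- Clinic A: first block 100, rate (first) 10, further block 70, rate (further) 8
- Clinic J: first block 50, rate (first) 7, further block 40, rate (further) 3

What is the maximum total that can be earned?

1320

Treat each block as its own option and order by rate: Clinic A/T1 10 > Clinic A/T2 8 > Clinic J/T1 7 > Clinic K/T1 6 > Clinic J/T2 3 > Clinic K/T2 2.
Clinic A T1 at 10: fill all 100 — 40 left.
40 remain; put them into Clinic A T2 at 8.
Total = 10×100 + 8×40 = 1320.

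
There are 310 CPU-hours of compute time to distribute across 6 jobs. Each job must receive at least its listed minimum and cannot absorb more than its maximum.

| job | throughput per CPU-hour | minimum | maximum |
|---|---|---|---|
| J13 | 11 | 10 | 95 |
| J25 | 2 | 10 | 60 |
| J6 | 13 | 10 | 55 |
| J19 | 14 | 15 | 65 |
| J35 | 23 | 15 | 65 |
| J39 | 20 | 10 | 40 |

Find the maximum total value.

Meeting every minimum uses 10+10+10+15+15+10 = 70 CPU-hours, leaving 240.
Highest throughput per CPU-hour first: J35 23 > J39 20 > J19 14 > J6 13 > J13 11 > J25 2.
J35: +50 to 65 (cap) — 190 left.
J39 takes 30 more to reach its cap of 40 — 160 left.
J19 takes 50 more to reach its cap of 65 — 110 left.
J6 takes 45 more to reach its cap of 55 — 65 left.
J13: +65 (room for 85) → 75. Pool exhausted.
Total = 11×75 + 2×10 + 13×55 + 14×65 + 23×65 + 20×40 = 4765.

4765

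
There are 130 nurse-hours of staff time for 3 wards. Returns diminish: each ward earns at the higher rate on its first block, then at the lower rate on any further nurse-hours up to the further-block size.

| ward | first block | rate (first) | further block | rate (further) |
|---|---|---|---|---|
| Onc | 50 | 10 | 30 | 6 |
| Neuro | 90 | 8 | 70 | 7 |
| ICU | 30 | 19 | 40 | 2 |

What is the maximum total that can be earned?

1470

Rank every tier by rate: ICU/first 19 > Onc/first 10 > Neuro/first 8 > Neuro/second 7 > Onc/second 6 > ICU/second 2.
Fill ICU first block (30 at 19) → 100 left.
Onc first at 10: fill all 50 → 50 left.
Neuro first at 8: only 50 left, fill 50.
Total = 19×30 + 10×50 + 8×50 = 1470.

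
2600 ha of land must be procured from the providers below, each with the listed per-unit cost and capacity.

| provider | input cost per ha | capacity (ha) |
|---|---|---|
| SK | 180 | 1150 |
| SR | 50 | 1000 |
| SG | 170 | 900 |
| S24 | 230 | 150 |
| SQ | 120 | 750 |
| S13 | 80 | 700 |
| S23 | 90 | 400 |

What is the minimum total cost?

Cheapest first:
SR (50): use full 1000 — 1600 ha to go.
Take 700 from S13 at 80 — need 900 more.
S23 at 90: take all 400 ha — 500 still needed.
SQ (120): take the remaining 500 — done.
SG, SK, S24: unused.
Cost = 1000×50 + 700×80 + 400×90 + 500×120 = 202000.

202000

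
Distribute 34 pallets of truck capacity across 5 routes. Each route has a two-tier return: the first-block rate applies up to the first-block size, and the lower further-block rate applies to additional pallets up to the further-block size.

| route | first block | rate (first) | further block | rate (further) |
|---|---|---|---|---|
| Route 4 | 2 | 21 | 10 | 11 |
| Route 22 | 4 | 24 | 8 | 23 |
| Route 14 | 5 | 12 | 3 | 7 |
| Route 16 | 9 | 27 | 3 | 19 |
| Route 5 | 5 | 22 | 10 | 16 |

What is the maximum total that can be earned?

Order all 10 blocks by rate: Route 16/tier1 27 > Route 22/tier1 24 > Route 22/tier2 23 > Route 5/tier1 22 > Route 4/tier1 21 > Route 16/tier2 19 > Route 5/tier2 16 > Route 14/tier1 12 > Route 4/tier2 11 > Route 14/tier2 7.
Route 16/tier1 (27): +9 → 25 left.
Fill Route 22 tier1 block (4 at 24) → 21 left.
Fill Route 22 tier2 block (8 at 23) → 13 left.
Route 5/tier1 (22): +5 → 8 left.
Fill Route 4 tier1 block (2 at 21) → 6 left.
Fill Route 16 tier2 block (3 at 19) → 3 left.
3 remain; put them into Route 5 tier2 at 16.
Total = 27×9 + 24×4 + 23×8 + 22×5 + 21×2 + 19×3 + 16×3 = 780.

780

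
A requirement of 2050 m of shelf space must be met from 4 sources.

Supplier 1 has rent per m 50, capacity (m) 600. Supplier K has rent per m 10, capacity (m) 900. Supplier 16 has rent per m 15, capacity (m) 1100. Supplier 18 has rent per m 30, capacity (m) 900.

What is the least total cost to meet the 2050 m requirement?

Use sources in increasing cost order.
Supplier K (10): use full 900 ; 1150 m to go.
Supplier 16 (15): use full 1100 ; 50 m to go.
Supplier 18 (30): take the remaining 50 ; done.
Supplier 1: unused.
Cost = 900×10 + 1100×15 + 50×30 = 27000.

27000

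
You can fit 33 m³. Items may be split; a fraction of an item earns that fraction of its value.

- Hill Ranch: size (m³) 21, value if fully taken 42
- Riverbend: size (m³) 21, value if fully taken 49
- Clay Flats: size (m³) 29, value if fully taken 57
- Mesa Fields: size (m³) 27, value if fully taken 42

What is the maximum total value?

Rank by value-to-size ratio: Riverbend 49/21≈2.33, Hill Ranch 42/21≈2, Clay Flats 57/29≈1.97, Mesa Fields 42/27≈1.56.
Take all of Riverbend (21 m³, value 49) ; 12 m³ left.
Only 12 m³ remain; take 12/21 of Hill Ranch for value 42×12/21 = 24.
Total value = 73.

73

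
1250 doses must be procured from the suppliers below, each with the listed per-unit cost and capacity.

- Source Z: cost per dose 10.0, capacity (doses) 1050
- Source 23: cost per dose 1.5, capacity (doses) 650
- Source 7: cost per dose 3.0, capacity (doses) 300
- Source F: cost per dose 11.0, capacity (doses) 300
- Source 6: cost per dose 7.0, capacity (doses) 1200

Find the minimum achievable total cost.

3975

Use suppliers in increasing cost order.
Take 650 from Source 23 at 1.5 → need 600 more.
Source 7 at 3.0: take all 300 doses → 300 still needed.
Source 6 (7.0): take the remaining 300 → done.
Source Z, Source F: unused.
Cost = 650×1.5 + 300×3.0 + 300×7.0 = 3975.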